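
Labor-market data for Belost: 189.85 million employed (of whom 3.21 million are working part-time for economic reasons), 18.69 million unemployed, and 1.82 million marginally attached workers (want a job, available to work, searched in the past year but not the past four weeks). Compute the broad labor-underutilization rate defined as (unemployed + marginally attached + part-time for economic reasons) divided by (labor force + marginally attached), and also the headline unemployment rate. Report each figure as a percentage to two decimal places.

Broad underutilization rate ≈ 11.28%; headline unemployment rate ≈ 8.96%.

Labor force = 189.85 + 18.69 = 208.54 million.
Numerator = 18.69 + 1.82 + 3.21 = 23.72 million.
Denominator = 208.54 + 1.82 = 210.36 million.
Broad rate = 23.72 / 210.36 = 11.28%.
Headline unemployment rate = 18.69 / 208.54 = 8.96%.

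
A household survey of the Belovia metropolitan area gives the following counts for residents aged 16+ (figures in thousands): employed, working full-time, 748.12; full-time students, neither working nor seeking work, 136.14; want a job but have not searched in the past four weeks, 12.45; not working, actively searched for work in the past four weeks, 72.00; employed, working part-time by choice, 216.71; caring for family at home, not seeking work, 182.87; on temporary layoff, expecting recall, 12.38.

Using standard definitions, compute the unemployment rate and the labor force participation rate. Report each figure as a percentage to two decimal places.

Unemployment rate ≈ 8.04%; labor force participation rate ≈ 75.99%.

Employed = 748.12 + 216.71 = 964.83 thousand.
Unemployed = 72.00 + 12.38 = 84.38 thousand (jobless and actively searching, or on temporary layoff).
Labor force = 964.83 + 84.38 = 1,049.21 thousand.
Not in labor force = 136.14 + 12.45 + 182.87 = 331.46 thousand (those not working and not actively searching are outside the labor force — including those who want a job but have given up searching).
Civilian working-age population = 1,049.21 + 331.46 = 1,380.67 thousand.
Unemployment rate = 84.38 / 1,049.21 = 8.04%.
Labor force participation rate = 1,049.21 / 1,380.67 = 75.99%.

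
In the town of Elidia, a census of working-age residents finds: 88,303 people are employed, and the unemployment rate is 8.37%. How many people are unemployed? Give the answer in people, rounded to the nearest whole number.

Let U be the number unemployed. The labor force is E + U, and U/(E+U) = 0.0837.
So U = 0.0837 × 88,303 / (1 − 0.0837) = 7390.96 / 0.9163 ≈ 8,066.

About 8,066 are unemployed.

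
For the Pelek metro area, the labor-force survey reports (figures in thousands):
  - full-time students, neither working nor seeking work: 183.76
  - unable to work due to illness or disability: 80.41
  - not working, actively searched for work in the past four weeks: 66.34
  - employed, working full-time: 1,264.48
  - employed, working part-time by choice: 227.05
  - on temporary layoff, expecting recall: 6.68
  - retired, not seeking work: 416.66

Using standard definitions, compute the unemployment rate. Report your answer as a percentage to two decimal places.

Employed = 1,264.48 + 227.05 = 1,491.53 thousand.
Unemployed = 66.34 + 6.68 = 73.02 thousand (jobless and actively searching, or on temporary layoff).
Labor force = 1,491.53 + 73.02 = 1,564.55 thousand.
Unemployment rate = 73.02 / 1,564.55 = 4.67%.

Unemployment rate ≈ 4.67%.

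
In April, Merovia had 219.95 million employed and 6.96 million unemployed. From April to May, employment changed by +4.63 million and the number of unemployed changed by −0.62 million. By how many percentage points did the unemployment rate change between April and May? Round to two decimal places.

The unemployment rate changed by −0.32 percentage points.

April: labor force = 219.95 + 6.96 = 226.91; u = 6.96/226.91 = 3.07%.
May: labor force = 224.58 + 6.34 = 230.92; u = 6.34/230.92 = 2.75%.
Change = 2.75% − 3.07% = −0.32 pp.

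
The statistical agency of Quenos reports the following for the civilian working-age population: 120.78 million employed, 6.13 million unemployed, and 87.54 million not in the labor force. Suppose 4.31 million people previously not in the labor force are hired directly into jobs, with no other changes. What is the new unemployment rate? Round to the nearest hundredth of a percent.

New unemployment rate ≈ 4.67%.

Initially, labor force = 120.78 + 6.13 = 126.91 million, so u = 6.13/126.91 = 4.83%.
After the change, employed and labor force both rise by 4.31; unemployed unchanged → E = 125.09, U = 6.13, labor force = 131.22 million.
New unemployment rate = 6.13 / 131.22 = 4.67%.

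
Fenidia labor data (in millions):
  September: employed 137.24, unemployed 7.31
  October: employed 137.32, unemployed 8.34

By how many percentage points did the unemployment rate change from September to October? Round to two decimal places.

The unemployment rate changed by +0.67 percentage points.

September: labor force = 137.24 + 7.31 = 144.55; u = 7.31/144.55 = 5.06%.
October: labor force = 137.32 + 8.34 = 145.66; u = 8.34/145.66 = 5.73%.
Change = 5.73% − 5.06% = +0.67 pp.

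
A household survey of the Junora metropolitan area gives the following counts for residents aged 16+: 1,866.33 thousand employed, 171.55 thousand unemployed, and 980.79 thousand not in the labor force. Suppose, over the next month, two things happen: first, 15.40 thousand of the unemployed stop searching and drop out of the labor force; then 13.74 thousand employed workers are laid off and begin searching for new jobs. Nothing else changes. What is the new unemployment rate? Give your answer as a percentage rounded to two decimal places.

Initially, labor force = 1,866.33 + 171.55 = 2,037.88 thousand, so u = 171.55/2,037.88 = 8.42%.
After the first change, unemployed and labor force both fall by 15.40 → E = 1,866.33, U = 156.15, labor force = 2,022.48 thousand.
After the second change, employed falls and unemployed rises by 13.74; labor force unchanged → E = 1,852.59, U = 169.89, labor force = 2,022.48 thousand.
New unemployment rate = 169.89 / 2,022.48 = 8.40%.

New unemployment rate ≈ 8.40%.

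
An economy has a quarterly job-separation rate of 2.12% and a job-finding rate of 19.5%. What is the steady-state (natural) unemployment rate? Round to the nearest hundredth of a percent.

At steady state the flows balance: s·E = f·U, so U/(E+U) = s/(s+f).
u* = 2.12 / (2.12 + 19.5) = 2.12 / 21.62 = 9.81%.

Steady-state unemployment rate ≈ 9.81%.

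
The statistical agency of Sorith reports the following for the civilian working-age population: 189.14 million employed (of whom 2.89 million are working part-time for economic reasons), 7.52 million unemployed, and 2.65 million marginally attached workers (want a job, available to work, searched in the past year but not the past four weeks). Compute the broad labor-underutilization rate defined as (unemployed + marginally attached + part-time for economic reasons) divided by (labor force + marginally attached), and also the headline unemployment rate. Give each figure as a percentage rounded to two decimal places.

Broad underutilization rate ≈ 6.55%; headline unemployment rate ≈ 3.82%.

Labor force = 189.14 + 7.52 = 196.66 million.
Numerator = 7.52 + 2.65 + 2.89 = 13.06 million.
Denominator = 196.66 + 2.65 = 199.31 million.
Broad rate = 13.06 / 199.31 = 6.55%.
Headline unemployment rate = 7.52 / 196.66 = 3.82%.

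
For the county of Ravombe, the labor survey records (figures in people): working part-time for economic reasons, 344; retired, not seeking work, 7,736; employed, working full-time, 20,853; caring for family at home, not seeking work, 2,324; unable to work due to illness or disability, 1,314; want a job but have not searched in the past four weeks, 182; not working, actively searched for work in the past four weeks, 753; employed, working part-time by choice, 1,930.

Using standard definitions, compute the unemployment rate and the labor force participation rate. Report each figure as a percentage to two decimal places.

Unemployment rate ≈ 3.15%; labor force participation rate ≈ 67.39%.

Employed = 344 + 20,853 + 1,930 = 23,127 (anyone who worked, including part-time for economic reasons, counts as employed).
Unemployed = 753.
Labor force = 23,127 + 753 = 23,880.
Not in labor force = 7,736 + 2,324 + 1,314 + 182 = 11,556 (those not working and not actively searching are outside the labor force — including those who want a job but have given up searching).
Civilian working-age population = 23,880 + 11,556 = 35,436.
Unemployment rate = 753 / 23,880 = 3.15%.
Labor force participation rate = 23,880 / 35,436 = 67.39%.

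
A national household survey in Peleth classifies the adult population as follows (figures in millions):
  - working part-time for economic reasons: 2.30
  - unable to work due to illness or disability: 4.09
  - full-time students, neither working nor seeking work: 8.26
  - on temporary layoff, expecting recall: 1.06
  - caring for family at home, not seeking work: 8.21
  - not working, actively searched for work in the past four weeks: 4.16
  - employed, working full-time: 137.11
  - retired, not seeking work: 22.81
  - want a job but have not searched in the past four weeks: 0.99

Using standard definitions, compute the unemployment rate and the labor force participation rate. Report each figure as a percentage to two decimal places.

Unemployment rate ≈ 3.61%; labor force participation rate ≈ 76.53%.

Employed = 2.30 + 137.11 = 139.41 million (anyone who worked, including part-time for economic reasons, counts as employed).
Unemployed = 1.06 + 4.16 = 5.22 million (jobless and actively searching, or on temporary layoff).
Labor force = 139.41 + 5.22 = 144.63 million.
Not in labor force = 4.09 + 8.26 + 8.21 + 22.81 + 0.99 = 44.36 million (those not working and not actively searching are outside the labor force — including those who want a job but have given up searching).
Civilian working-age population = 144.63 + 44.36 = 188.99 million.
Unemployment rate = 5.22 / 144.63 = 3.61%.
Labor force participation rate = 144.63 / 188.99 = 76.53%.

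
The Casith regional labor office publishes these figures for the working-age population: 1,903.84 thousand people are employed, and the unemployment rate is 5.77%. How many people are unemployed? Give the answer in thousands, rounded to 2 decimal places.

About 116.58 thousand are unemployed.

Let U be the number unemployed. The labor force is E + U, and U/(E+U) = 0.0577.
So U = 0.0577 × 1,903.84 / (1 − 0.0577) = 109.8516 / 0.9423 ≈ 116.58 thousand.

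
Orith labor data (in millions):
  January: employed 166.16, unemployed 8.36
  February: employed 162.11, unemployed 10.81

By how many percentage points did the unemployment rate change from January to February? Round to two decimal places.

The unemployment rate changed by +1.46 percentage points.

January: labor force = 166.16 + 8.36 = 174.52; u = 8.36/174.52 = 4.79%.
February: labor force = 162.11 + 10.81 = 172.92; u = 10.81/172.92 = 6.25%.
Change = 6.25% − 4.79% = +1.46 pp.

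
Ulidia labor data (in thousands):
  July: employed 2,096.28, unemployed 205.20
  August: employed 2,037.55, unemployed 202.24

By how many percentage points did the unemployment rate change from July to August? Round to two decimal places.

The unemployment rate changed by +0.11 percentage points.

July: labor force = 2,096.28 + 205.20 = 2,301.48; u = 205.20/2,301.48 = 8.92%.
August: labor force = 2,037.55 + 202.24 = 2,239.79; u = 202.24/2,239.79 = 9.03%.
Change = 9.03% − 8.92% = +0.11 pp.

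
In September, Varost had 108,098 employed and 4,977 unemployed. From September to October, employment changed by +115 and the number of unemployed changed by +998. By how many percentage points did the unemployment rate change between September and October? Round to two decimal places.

The unemployment rate changed by +0.83 percentage points.

September: labor force = 108,098 + 4,977 = 113,075; u = 4,977/113,075 = 4.40%.
October: labor force = 108,213 + 5,975 = 114,188; u = 5,975/114,188 = 5.23%.
Change = 5.23% − 4.40% = +0.83 pp.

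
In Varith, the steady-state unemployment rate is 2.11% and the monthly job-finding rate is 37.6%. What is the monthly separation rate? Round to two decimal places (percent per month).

From u* = s/(s+f): s = u·f/(1−u).
s = 0.0211 × 37.6 / (1 − 0.0211) = 0.7934 / 0.9789 ≈ 0.81% per month.

Separation rate ≈ 0.81% per month.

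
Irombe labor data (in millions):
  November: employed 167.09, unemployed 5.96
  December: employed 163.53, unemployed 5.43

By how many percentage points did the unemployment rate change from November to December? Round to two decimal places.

November: labor force = 167.09 + 5.96 = 173.05; u = 5.96/173.05 = 3.44%.
December: labor force = 163.53 + 5.43 = 168.96; u = 5.43/168.96 = 3.21%.
Change = 3.21% − 3.44% = −0.23 pp.

The unemployment rate changed by −0.23 percentage points.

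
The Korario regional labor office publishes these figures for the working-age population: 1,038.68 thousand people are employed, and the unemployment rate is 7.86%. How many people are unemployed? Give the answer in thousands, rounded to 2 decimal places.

About 88.60 thousand are unemployed.

Let U be the number unemployed. The labor force is E + U, and U/(E+U) = 0.0786.
So U = 0.0786 × 1,038.68 / (1 − 0.0786) = 81.6402 / 0.9214 ≈ 88.60 thousand.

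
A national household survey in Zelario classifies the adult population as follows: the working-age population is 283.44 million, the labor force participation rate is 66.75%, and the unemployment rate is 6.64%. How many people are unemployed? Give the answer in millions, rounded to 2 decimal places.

About 12.56 million are unemployed.

Labor force = 0.6675 × 283.44 = 189.20 million.
Unemployed = 0.0664 × 189.20 ≈ 12.56 million.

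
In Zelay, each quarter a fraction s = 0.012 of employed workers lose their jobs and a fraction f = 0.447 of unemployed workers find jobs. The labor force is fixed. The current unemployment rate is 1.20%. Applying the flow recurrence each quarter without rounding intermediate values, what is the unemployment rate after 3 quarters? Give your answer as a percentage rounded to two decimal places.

With a fixed labor force, u_{t+1} = u_t + s·(1−u_t) − f·u_t = u_t·(1−s−f) + s.
Here 1−s−f = 0.541 and s = 0.012.
u_1 = 0.012000 × 0.541 + 0.012 = 0.018492.
u_2 = 0.018492 × 0.541 + 0.012 = 0.022004.
u_3 = 0.022004 × 0.541 + 0.012 = 0.023904.

Unemployment rate after three quarters ≈ 2.39%.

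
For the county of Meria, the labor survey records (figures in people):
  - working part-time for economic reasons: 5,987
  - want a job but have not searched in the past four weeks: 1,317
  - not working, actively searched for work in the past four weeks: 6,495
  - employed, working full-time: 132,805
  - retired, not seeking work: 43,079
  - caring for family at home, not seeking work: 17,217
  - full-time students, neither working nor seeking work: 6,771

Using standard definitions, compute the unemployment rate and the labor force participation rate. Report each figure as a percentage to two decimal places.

Employed = 5,987 + 132,805 = 138,792 (anyone who worked, including part-time for economic reasons, counts as employed).
Unemployed = 6,495.
Labor force = 138,792 + 6,495 = 145,287.
Not in labor force = 1,317 + 43,079 + 17,217 + 6,771 = 68,384 (those not working and not actively searching are outside the labor force — including those who want a job but have given up searching).
Civilian working-age population = 145,287 + 68,384 = 213,671.
Unemployment rate = 6,495 / 145,287 = 4.47%.
Labor force participation rate = 145,287 / 213,671 = 68.00%.

Unemployment rate ≈ 4.47%; labor force participation rate ≈ 68.00%.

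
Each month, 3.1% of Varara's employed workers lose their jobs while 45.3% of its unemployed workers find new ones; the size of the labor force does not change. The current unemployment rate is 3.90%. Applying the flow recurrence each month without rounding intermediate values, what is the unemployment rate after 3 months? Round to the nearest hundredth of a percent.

Unemployment rate after three months ≈ 6.06%.

With a fixed labor force, u_{t+1} = u_t + s·(1−u_t) − f·u_t = u_t·(1−s−f) + s.
Here 1−s−f = 0.516 and s = 0.031.
u_1 = 0.039000 × 0.516 + 0.031 = 0.051124.
u_2 = 0.051124 × 0.516 + 0.031 = 0.057380.
u_3 = 0.057380 × 0.516 + 0.031 = 0.060608.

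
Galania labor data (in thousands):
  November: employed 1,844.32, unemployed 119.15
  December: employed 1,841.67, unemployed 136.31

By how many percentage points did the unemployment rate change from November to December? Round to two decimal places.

The unemployment rate changed by +0.82 percentage points.

November: labor force = 1,844.32 + 119.15 = 1,963.47; u = 119.15/1,963.47 = 6.07%.
December: labor force = 1,841.67 + 136.31 = 1,977.98; u = 136.31/1,977.98 = 6.89%.
Change = 6.89% − 6.07% = +0.82 pp.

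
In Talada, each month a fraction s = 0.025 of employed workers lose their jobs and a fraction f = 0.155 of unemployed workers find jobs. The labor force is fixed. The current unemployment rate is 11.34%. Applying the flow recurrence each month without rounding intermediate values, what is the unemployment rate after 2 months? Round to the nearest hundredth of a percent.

With a fixed labor force, u_{t+1} = u_t + s·(1−u_t) − f·u_t = u_t·(1−s−f) + s.
Here 1−s−f = 0.820 and s = 0.025.
u_1 = 0.113400 × 0.820 + 0.025 = 0.117988.
u_2 = 0.117988 × 0.820 + 0.025 = 0.121750.

Unemployment rate after two months ≈ 12.18%.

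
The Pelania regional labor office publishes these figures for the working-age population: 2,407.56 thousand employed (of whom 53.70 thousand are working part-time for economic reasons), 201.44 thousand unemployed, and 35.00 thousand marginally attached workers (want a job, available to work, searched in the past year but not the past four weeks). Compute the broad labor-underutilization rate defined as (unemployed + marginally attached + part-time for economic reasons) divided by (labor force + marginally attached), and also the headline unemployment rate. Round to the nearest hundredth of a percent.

Labor force = 2,407.56 + 201.44 = 2,609.00 thousand.
Numerator = 201.44 + 35.00 + 53.70 = 290.14 thousand.
Denominator = 2,609.00 + 35.00 = 2,644.00 thousand.
Broad rate = 290.14 / 2,644.00 = 10.97%.
Headline unemployment rate = 201.44 / 2,609.00 = 7.72%.

Broad underutilization rate ≈ 10.97%; headline unemployment rate ≈ 7.72%.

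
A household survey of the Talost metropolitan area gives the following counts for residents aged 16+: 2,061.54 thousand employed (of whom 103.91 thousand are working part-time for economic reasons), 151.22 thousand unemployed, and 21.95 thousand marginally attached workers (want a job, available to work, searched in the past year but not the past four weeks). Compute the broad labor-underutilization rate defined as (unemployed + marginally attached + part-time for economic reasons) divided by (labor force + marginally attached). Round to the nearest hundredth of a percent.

Broad underutilization rate ≈ 12.40%.

Labor force = 2,061.54 + 151.22 = 2,212.76 thousand.
Numerator = 151.22 + 21.95 + 103.91 = 277.08 thousand.
Denominator = 2,212.76 + 21.95 = 2,234.71 thousand.
Broad rate = 277.08 / 2,234.71 = 12.40%.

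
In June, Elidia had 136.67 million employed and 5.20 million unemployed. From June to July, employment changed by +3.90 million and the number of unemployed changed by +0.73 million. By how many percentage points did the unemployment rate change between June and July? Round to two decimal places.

June: labor force = 136.67 + 5.20 = 141.87; u = 5.20/141.87 = 3.67%.
July: labor force = 140.57 + 5.93 = 146.50; u = 5.93/146.50 = 4.05%.
Change = 4.05% − 3.67% = +0.38 pp.

The unemployment rate changed by +0.38 percentage points.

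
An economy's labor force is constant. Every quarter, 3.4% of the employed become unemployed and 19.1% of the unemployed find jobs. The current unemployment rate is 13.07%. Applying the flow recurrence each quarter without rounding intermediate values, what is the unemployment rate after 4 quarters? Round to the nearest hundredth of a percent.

Unemployment rate after four quarters ≈ 14.37%.

With a fixed labor force, u_{t+1} = u_t + s·(1−u_t) − f·u_t = u_t·(1−s−f) + s.
Here 1−s−f = 0.775 and s = 0.034.
u_1 = 0.130700 × 0.775 + 0.034 = 0.135293.
u_2 = 0.135293 × 0.775 + 0.034 = 0.138852.
u_3 = 0.138852 × 0.775 + 0.034 = 0.141610.
u_4 = 0.141610 × 0.775 + 0.034 = 0.143748.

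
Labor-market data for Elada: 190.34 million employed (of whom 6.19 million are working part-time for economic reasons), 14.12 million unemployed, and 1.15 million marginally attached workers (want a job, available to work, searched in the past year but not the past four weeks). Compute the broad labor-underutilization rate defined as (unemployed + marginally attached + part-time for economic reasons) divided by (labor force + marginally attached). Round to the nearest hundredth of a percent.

Broad underutilization rate ≈ 10.44%.

Labor force = 190.34 + 14.12 = 204.46 million.
Numerator = 14.12 + 1.15 + 6.19 = 21.46 million.
Denominator = 204.46 + 1.15 = 205.61 million.
Broad rate = 21.46 / 205.61 = 10.44%.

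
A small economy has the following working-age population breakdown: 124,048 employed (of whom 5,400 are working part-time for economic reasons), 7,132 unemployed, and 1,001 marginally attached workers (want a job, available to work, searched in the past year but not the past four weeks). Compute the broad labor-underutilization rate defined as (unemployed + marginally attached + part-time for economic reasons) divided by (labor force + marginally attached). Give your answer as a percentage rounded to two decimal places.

Labor force = 124,048 + 7,132 = 131,180.
Numerator = 7,132 + 1,001 + 5,400 = 13,533.
Denominator = 131,180 + 1,001 = 132,181.
Broad rate = 13,533 / 132,181 = 10.24%.

Broad underutilization rate ≈ 10.24%.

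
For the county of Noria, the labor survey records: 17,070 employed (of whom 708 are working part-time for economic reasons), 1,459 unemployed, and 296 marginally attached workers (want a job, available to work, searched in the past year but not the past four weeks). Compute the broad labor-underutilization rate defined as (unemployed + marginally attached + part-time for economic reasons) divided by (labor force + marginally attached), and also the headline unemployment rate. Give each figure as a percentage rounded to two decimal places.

Broad underutilization rate ≈ 13.08%; headline unemployment rate ≈ 7.87%.

Labor force = 17,070 + 1,459 = 18,529.
Numerator = 1,459 + 296 + 708 = 2,463.
Denominator = 18,529 + 296 = 18,825.
Broad rate = 2,463 / 18,825 = 13.08%.
Headline unemployment rate = 1,459 / 18,529 = 7.87%.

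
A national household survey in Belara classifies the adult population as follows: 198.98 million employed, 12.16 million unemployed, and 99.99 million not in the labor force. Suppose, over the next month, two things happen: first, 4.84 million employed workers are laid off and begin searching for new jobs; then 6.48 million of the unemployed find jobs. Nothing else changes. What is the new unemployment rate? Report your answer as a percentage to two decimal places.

New unemployment rate ≈ 4.98%.

Initially, labor force = 198.98 + 12.16 = 211.14 million, so u = 12.16/211.14 = 5.76%.
After the first change, employed falls and unemployed rises by 4.84; labor force unchanged → E = 194.14, U = 17.00, labor force = 211.14 million.
After the second change, unemployed falls and employed rises by 6.48; labor force unchanged → E = 200.62, U = 10.52, labor force = 211.14 million.
New unemployment rate = 10.52 / 211.14 = 4.98%.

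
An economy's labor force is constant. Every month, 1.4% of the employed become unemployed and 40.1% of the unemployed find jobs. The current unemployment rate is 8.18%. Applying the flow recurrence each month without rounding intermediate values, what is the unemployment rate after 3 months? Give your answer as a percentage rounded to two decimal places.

With a fixed labor force, u_{t+1} = u_t + s·(1−u_t) − f·u_t = u_t·(1−s−f) + s.
Here 1−s−f = 0.585 and s = 0.014.
u_1 = 0.081800 × 0.585 + 0.014 = 0.061853.
u_2 = 0.061853 × 0.585 + 0.014 = 0.050184.
u_3 = 0.050184 × 0.585 + 0.014 = 0.043358.

Unemployment rate after three months ≈ 4.34%.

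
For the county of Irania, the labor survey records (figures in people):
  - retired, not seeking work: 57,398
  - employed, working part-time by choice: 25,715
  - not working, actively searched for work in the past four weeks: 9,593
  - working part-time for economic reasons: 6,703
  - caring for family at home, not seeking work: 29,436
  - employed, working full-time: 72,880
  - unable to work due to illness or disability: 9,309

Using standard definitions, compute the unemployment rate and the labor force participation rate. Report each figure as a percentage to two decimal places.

Unemployment rate ≈ 8.35%; labor force participation rate ≈ 54.44%.

Employed = 25,715 + 6,703 + 72,880 = 105,298 (anyone who worked, including part-time for economic reasons, counts as employed).
Unemployed = 9,593.
Labor force = 105,298 + 9,593 = 114,891.
Not in labor force = 57,398 + 29,436 + 9,309 = 96,143 (those not working and not actively searching are outside the labor force).
Civilian working-age population = 114,891 + 96,143 = 211,034.
Unemployment rate = 9,593 / 114,891 = 8.35%.
Labor force participation rate = 114,891 / 211,034 = 54.44%.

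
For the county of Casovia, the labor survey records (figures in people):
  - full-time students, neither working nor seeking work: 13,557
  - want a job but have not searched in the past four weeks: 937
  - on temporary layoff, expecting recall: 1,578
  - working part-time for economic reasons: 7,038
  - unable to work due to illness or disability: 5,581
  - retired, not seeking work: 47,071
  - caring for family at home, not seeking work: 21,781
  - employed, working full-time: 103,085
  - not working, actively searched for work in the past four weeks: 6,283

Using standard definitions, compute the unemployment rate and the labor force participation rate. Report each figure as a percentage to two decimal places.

Employed = 7,038 + 103,085 = 110,123 (anyone who worked, including part-time for economic reasons, counts as employed).
Unemployed = 1,578 + 6,283 = 7,861 (jobless and actively searching, or on temporary layoff).
Labor force = 110,123 + 7,861 = 117,984.
Not in labor force = 13,557 + 937 + 5,581 + 47,071 + 21,781 = 88,927 (those not working and not actively searching are outside the labor force — including those who want a job but have given up searching).
Civilian working-age population = 117,984 + 88,927 = 206,911.
Unemployment rate = 7,861 / 117,984 = 6.66%.
Labor force participation rate = 117,984 / 206,911 = 57.02%.

Unemployment rate ≈ 6.66%; labor force participation rate ≈ 57.02%.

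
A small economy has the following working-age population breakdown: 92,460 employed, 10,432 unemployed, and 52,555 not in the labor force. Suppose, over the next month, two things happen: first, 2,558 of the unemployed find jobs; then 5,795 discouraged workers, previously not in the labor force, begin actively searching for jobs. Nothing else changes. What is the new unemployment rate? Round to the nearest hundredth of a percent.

New unemployment rate ≈ 12.58%.

Initially, labor force = 92,460 + 10,432 = 102,892, so u = 10,432/102,892 = 10.14%.
After the first change, unemployed falls and employed rises by 2,558; labor force unchanged → E = 95,018, U = 7,874, labor force = 102,892.
After the second change, unemployed and labor force both rise by 5,795 → E = 95,018, U = 13,669, labor force = 108,687.
New unemployment rate = 13,669 / 108,687 = 12.58%.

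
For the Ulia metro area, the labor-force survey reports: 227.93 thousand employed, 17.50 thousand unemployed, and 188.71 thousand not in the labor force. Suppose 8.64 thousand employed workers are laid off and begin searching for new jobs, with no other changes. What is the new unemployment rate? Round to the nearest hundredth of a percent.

Initially, labor force = 227.93 + 17.50 = 245.43 thousand, so u = 17.50/245.43 = 7.13%.
After the change, employed falls and unemployed rises by 8.64; labor force unchanged → E = 219.29, U = 26.14, labor force = 245.43 thousand.
New unemployment rate = 26.14 / 245.43 = 10.65%.

New unemployment rate ≈ 10.65%.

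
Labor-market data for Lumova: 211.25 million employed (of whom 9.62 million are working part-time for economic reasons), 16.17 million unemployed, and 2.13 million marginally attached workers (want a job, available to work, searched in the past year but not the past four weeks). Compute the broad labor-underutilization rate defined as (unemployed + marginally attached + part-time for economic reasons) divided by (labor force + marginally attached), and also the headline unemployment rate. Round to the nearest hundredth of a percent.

Labor force = 211.25 + 16.17 = 227.42 million.
Numerator = 16.17 + 2.13 + 9.62 = 27.92 million.
Denominator = 227.42 + 2.13 = 229.55 million.
Broad rate = 27.92 / 229.55 = 12.16%.
Headline unemployment rate = 16.17 / 227.42 = 7.11%.

Broad underutilization rate ≈ 12.16%; headline unemployment rate ≈ 7.11%.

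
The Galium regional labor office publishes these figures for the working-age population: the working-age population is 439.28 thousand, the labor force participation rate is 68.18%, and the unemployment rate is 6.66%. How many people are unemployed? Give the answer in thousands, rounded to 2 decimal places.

Labor force = 0.6818 × 439.28 = 299.50 thousand.
Unemployed = 0.0666 × 299.50 ≈ 19.95 thousand.

About 19.95 thousand are unemployed.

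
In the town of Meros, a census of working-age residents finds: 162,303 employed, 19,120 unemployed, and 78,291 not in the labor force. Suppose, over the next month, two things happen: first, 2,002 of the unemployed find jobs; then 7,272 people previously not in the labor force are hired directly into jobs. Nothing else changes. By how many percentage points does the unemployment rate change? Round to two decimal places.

The unemployment rate changes by −1.47 percentage points.

Initially, labor force = 162,303 + 19,120 = 181,423, so u = 19,120/181,423 = 10.54%.
After the first change, unemployed falls and employed rises by 2,002; labor force unchanged → E = 164,305, U = 17,118, labor force = 181,423.
After the second change, employed and labor force both rise by 7,272; unemployed unchanged → E = 171,577, U = 17,118, labor force = 188,695.
New unemployment rate = 17,118 / 188,695 = 9.07%.
Change = 9.07% − 10.54% = −1.47 percentage points.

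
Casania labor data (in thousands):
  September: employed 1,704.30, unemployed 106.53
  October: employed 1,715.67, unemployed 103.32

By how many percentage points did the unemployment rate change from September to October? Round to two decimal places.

September: labor force = 1,704.30 + 106.53 = 1,810.83; u = 106.53/1,810.83 = 5.88%.
October: labor force = 1,715.67 + 103.32 = 1,818.99; u = 103.32/1,818.99 = 5.68%.
Change = 5.68% − 5.88% = −0.20 pp.

The unemployment rate changed by −0.20 percentage points.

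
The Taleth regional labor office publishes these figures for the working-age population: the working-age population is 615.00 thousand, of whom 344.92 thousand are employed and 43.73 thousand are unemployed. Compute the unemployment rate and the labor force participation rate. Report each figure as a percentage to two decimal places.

Unemployment rate ≈ 11.25%; labor force participation rate ≈ 63.20%.

Labor force = employed + unemployed = 344.92 + 43.73 = 388.65 thousand.
Unemployment rate = 43.73 / 388.65 = 11.25%.
Labor force participation rate = 388.65 / 615.00 = 63.20%.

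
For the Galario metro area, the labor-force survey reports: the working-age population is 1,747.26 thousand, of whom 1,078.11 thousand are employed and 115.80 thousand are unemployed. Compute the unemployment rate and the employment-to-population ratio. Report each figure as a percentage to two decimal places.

Labor force = employed + unemployed = 1,078.11 + 115.80 = 1,193.91 thousand.
Unemployment rate = 115.80 / 1,193.91 = 9.70%.
Employment-population ratio = 1,078.11 / 1,747.26 = 61.70%.

Unemployment rate ≈ 9.70%; employment-population ratio ≈ 61.70%.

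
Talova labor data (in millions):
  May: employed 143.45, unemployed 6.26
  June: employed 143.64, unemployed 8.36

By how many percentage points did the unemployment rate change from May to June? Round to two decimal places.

The unemployment rate changed by +1.32 percentage points.

May: labor force = 143.45 + 6.26 = 149.71; u = 6.26/149.71 = 4.18%.
June: labor force = 143.64 + 8.36 = 152.00; u = 8.36/152.00 = 5.50%.
Change = 5.50% − 4.18% = +1.32 pp.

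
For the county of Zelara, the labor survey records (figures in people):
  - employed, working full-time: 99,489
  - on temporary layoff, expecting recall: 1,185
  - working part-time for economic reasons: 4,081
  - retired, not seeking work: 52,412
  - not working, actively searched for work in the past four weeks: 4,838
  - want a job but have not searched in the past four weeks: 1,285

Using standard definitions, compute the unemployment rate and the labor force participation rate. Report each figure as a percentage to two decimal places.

Employed = 99,489 + 4,081 = 103,570 (anyone who worked, including part-time for economic reasons, counts as employed).
Unemployed = 1,185 + 4,838 = 6,023 (jobless and actively searching, or on temporary layoff).
Labor force = 103,570 + 6,023 = 109,593.
Not in labor force = 52,412 + 1,285 = 53,697 (those not working and not actively searching are outside the labor force — including those who want a job but have given up searching).
Civilian working-age population = 109,593 + 53,697 = 163,290.
Unemployment rate = 6,023 / 109,593 = 5.50%.
Labor force participation rate = 109,593 / 163,290 = 67.12%.

Unemployment rate ≈ 5.50%; labor force participation rate ≈ 67.12%.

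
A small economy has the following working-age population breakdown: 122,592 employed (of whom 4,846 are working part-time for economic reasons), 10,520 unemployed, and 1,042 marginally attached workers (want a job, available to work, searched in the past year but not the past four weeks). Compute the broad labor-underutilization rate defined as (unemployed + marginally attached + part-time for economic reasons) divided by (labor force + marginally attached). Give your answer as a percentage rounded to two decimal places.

Broad underutilization rate ≈ 12.23%.

Labor force = 122,592 + 10,520 = 133,112.
Numerator = 10,520 + 1,042 + 4,846 = 16,408.
Denominator = 133,112 + 1,042 = 134,154.
Broad rate = 16,408 / 134,154 = 12.23%.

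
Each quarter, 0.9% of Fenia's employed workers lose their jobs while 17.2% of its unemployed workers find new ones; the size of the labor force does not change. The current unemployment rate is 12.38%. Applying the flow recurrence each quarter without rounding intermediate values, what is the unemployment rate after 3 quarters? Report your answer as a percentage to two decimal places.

Unemployment rate after three quarters ≈ 9.04%.

With a fixed labor force, u_{t+1} = u_t + s·(1−u_t) − f·u_t = u_t·(1−s−f) + s.
Here 1−s−f = 0.819 and s = 0.009.
u_1 = 0.123800 × 0.819 + 0.009 = 0.110392.
u_2 = 0.110392 × 0.819 + 0.009 = 0.099411.
u_3 = 0.099411 × 0.819 + 0.009 = 0.090418.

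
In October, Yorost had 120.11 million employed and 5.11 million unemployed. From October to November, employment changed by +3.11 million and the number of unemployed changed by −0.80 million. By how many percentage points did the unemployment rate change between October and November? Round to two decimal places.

The unemployment rate changed by −0.70 percentage points.

October: labor force = 120.11 + 5.11 = 125.22; u = 5.11/125.22 = 4.08%.
November: labor force = 123.22 + 4.31 = 127.53; u = 4.31/127.53 = 3.38%.
Change = 3.38% − 4.08% = −0.70 pp.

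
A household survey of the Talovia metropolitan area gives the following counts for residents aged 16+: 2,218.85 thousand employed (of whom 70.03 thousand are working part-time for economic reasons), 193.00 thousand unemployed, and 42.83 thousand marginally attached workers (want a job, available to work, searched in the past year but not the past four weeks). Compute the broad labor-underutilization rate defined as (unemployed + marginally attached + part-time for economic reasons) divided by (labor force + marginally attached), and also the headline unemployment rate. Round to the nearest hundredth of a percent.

Broad underutilization rate ≈ 12.46%; headline unemployment rate ≈ 8.00%.

Labor force = 2,218.85 + 193.00 = 2,411.85 thousand.
Numerator = 193.00 + 42.83 + 70.03 = 305.86 thousand.
Denominator = 2,411.85 + 42.83 = 2,454.68 thousand.
Broad rate = 305.86 / 2,454.68 = 12.46%.
Headline unemployment rate = 193.00 / 2,411.85 = 8.00%.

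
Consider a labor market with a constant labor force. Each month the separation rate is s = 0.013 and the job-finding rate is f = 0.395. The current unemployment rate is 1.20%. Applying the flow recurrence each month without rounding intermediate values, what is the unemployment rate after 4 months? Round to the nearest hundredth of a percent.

With a fixed labor force, u_{t+1} = u_t + s·(1−u_t) − f·u_t = u_t·(1−s−f) + s.
Here 1−s−f = 0.592 and s = 0.013.
u_1 = 0.012000 × 0.592 + 0.013 = 0.020104.
u_2 = 0.020104 × 0.592 + 0.013 = 0.024902.
u_3 = 0.024902 × 0.592 + 0.013 = 0.027742.
u_4 = 0.027742 × 0.592 + 0.013 = 0.029423.

Unemployment rate after four months ≈ 2.94%.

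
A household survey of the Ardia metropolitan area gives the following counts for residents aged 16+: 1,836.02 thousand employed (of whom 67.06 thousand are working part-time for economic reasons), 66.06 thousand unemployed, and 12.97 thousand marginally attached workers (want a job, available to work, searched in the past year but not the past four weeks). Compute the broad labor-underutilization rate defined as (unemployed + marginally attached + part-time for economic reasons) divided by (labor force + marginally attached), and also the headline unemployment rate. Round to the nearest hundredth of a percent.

Broad underutilization rate ≈ 7.63%; headline unemployment rate ≈ 3.47%.

Labor force = 1,836.02 + 66.06 = 1,902.08 thousand.
Numerator = 66.06 + 12.97 + 67.06 = 146.09 thousand.
Denominator = 1,902.08 + 12.97 = 1,915.05 thousand.
Broad rate = 146.09 / 1,915.05 = 7.63%.
Headline unemployment rate = 66.06 / 1,902.08 = 3.47%.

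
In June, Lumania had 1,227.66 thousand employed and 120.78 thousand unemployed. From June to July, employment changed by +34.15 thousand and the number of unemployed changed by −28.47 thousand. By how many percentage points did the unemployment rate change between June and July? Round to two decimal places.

June: labor force = 1,227.66 + 120.78 = 1,348.44; u = 120.78/1,348.44 = 8.96%.
July: labor force = 1,261.81 + 92.31 = 1,354.12; u = 92.31/1,354.12 = 6.82%.
Change = 6.82% − 8.96% = −2.14 pp.

The unemployment rate changed by −2.14 percentage points.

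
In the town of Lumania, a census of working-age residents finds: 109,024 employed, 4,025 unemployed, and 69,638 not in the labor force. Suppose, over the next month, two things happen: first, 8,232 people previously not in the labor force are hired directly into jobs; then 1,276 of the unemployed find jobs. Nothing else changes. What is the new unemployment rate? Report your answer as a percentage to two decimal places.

New unemployment rate ≈ 2.27%.

Initially, labor force = 109,024 + 4,025 = 113,049, so u = 4,025/113,049 = 3.56%.
After the first change, employed and labor force both rise by 8,232; unemployed unchanged → E = 117,256, U = 4,025, labor force = 121,281.
After the second change, unemployed falls and employed rises by 1,276; labor force unchanged → E = 118,532, U = 2,749, labor force = 121,281.
New unemployment rate = 2,749 / 121,281 = 2.27%.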